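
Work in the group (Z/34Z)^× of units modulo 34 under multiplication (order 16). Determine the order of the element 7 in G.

Compute successive powers of 7 mod 34: 7, 15, 3, 21, 11, 9, 29, 33, …; 7^16 ≡ 1 (mod 34).
So |⟨7⟩| = 16.

16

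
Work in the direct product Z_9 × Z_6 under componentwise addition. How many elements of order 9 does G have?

18

An element (a,b) has order lcm(ord(a), ord(b)); count pairs with lcm equal to 9.
Enumerating gives 18 such elements.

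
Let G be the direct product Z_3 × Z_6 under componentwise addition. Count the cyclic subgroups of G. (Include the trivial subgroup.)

10

A cyclic subgroup of order d is generated by each of its φ(d) elements of order d, so the cyclic subgroups of order d number (#elements of order d)/φ(d).
Cyclic subgroups by order — order 1: 1; order 2: 1; order 3: 4; order 6: 4.
Total: 10.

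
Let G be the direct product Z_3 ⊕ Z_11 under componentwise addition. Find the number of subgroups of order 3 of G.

|G| = 33 and 3 | 33, so subgroups of order 3 are possible by Lagrange.
The subgroups of order 3 are: {(0,0), (1,0), (2,0)}.
So G has 1 subgroup of order 3.

1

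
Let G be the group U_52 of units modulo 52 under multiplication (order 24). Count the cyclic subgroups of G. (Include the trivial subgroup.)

Group the elements of G by the cyclic subgroup they generate; each cyclic subgroup of order d accounts for φ(d) elements.
Cyclic subgroups by order — order 1: 1; order 2: 3; order 3: 1; order 4: 2; order 6: 3; order 12: 2.
Total: 12.

12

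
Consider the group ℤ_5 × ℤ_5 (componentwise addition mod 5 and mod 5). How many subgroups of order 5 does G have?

6

|G| = 25 and 5 | 25, so subgroups of order 5 are possible by Lagrange.
The subgroups of order 5 are: {(0,0), (0,1), (0,2), (0,3), (0,4)}; {(0,0), (1,0), (2,0), (3,0), (4,0)}; {(0,0), (1,1), (2,2), (3,3), (4,4)}; {(0,0), (1,2), (2,4), (3,1), (4,3)}; … (6 in all).
So G has 6 subgroups of order 5.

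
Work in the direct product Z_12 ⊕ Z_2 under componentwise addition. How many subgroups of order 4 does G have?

3

|G| = 24 and 4 | 24, so subgroups of order 4 are possible by Lagrange.
The subgroups of order 4 are: {(0,0), (0,1), (6,0), (6,1)}; {(0,0), (3,0), (6,0), (9,0)}; {(0,0), (3,1), (6,0), (9,1)}.
So G has 3 subgroups of order 4.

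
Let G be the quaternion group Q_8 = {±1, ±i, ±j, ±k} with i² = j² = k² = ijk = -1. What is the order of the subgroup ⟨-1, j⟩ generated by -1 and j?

4

|⟨-1⟩| = 2 and |⟨j⟩| = 4, so |H| is a multiple of lcm(2, 4) = 4 and divides |G| = 8.
Closing under the operation: H = {1, -1, j, -j}, so |H| = 4.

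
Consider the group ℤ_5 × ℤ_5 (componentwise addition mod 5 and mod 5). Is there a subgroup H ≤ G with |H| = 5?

5 | 25. A subgroup of order 5 is {(0,0), (0,1), (0,2), (0,3), (0,4)}.

Yes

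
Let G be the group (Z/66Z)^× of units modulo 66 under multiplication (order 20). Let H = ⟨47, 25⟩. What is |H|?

|⟨47⟩| = 10 and |⟨25⟩| = 5, so |H| is a multiple of lcm(10, 5) = 10 and divides |G| = 20.
Closing under the operation: H = {1, 5, 23, 25, 31, 37, 47, 49, 53, 59}, so |H| = 10.

10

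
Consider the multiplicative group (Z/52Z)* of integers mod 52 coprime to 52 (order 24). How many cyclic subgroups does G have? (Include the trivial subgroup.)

12

Group the elements of G by the cyclic subgroup they generate; each cyclic subgroup of order d accounts for φ(d) elements.
Cyclic subgroups by order — order 1: 1; order 2: 3; order 3: 1; order 4: 2; order 6: 3; order 12: 2.
Total: 12.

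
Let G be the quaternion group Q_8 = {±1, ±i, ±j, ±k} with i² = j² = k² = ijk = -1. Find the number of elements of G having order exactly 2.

1

The elements of order 2 are: -1.
That's 1.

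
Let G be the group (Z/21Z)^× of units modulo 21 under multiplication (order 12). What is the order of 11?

6

Compute successive powers of 11 mod 21: 11, 16, 8, 4, 2, 1; 11^6 ≡ 1 (mod 21).
So |⟨11⟩| = 6.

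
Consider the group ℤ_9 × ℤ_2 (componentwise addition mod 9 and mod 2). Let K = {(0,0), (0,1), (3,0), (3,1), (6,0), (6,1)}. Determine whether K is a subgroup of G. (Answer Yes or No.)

|K| = 6 divides |G| = 18, consistent with Lagrange.
K contains the identity, every element's inverse is in K, and K is closed under +: it is a subgroup.
In fact K = ⟨(3,1)⟩.

Yes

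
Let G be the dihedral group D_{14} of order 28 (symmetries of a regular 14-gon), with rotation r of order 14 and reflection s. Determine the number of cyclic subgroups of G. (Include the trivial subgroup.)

Each element a generates a cyclic subgroup ⟨a⟩; distinct elements may generate the same one (a cyclic group of order d has φ(d) generators).
Cyclic subgroups by order — order 1: 1; order 2: 15; order 7: 1; order 14: 1.
Total: 18.

18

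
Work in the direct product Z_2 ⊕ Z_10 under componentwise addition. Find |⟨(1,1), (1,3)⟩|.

10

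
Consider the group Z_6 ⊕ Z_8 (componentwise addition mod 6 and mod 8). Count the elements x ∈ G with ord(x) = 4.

4

An element (a,b) has order lcm(ord(a), ord(b)); count pairs with lcm equal to 4.
Enumerating gives 4 such elements.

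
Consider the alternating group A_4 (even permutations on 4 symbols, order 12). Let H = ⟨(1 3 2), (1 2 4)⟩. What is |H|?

12

|⟨(1 3 2)⟩| = 3 and |⟨(1 2 4)⟩| = 3, so |H| is a multiple of lcm(3, 3) = 3 and divides |G| = 12.
Closing {(1 3 2), (1 2 4)} under the group operation gives all of G, so |H| = 12.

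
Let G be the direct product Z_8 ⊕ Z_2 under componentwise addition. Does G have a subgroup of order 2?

Yes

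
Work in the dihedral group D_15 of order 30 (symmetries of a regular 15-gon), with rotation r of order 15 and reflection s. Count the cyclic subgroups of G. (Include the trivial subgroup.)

19

A cyclic subgroup of order d is generated by each of its φ(d) elements of order d, so the cyclic subgroups of order d number (#elements of order d)/φ(d).
Cyclic subgroups by order — order 1: 1; order 2: 15; order 3: 1; order 5: 1; order 15: 1.
Total: 19.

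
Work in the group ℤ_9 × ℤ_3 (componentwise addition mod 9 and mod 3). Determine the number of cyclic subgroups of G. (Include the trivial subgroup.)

8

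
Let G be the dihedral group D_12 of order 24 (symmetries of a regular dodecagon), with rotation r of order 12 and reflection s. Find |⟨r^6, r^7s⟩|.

4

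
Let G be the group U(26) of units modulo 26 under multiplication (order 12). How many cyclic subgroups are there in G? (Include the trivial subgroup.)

6

Each element a generates a cyclic subgroup ⟨a⟩; distinct elements may generate the same one (a cyclic group of order d has φ(d) generators).
Cyclic subgroups by order — order 1: 1; order 2: 1; order 3: 1; order 4: 1; order 6: 1; order 12: 1.
Total: 6.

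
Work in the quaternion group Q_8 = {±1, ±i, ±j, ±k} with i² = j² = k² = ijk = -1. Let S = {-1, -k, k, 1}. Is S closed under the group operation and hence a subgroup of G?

|S| = 4 divides |G| = 8, consistent with Lagrange.
S contains the identity, every element's inverse is in S, and S is closed under ·: it is a subgroup.
In fact S = ⟨-k⟩.

Yes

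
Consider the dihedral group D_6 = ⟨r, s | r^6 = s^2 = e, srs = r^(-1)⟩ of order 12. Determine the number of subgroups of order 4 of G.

3

|G| = 12 and 4 | 12, so subgroups of order 4 are possible by Lagrange.
The subgroups of order 4 are: {e, r^3, r^2s, r^5s}; {e, r^3, s, r^3s}; {e, r^3, rs, r^4s}.
So G has 3 subgroups of order 4.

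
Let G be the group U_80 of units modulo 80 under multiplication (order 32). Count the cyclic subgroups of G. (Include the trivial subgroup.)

20

Each element a generates a cyclic subgroup ⟨a⟩; distinct elements may generate the same one (a cyclic group of order d has φ(d) generators).
Cyclic subgroups by order — order 1: 1; order 2: 7; order 4: 12.
Total: 20.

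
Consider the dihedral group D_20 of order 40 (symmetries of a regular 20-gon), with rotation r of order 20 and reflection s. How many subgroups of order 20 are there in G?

3

|G| = 40 and 20 | 40, so subgroups of order 20 are possible by Lagrange.
The subgroups of order 20 are: {e, r, r^2, r^3, r^4, r^5, r^6, r^7, r^8, r^9, r^10, r^11, r^12, r^13, r^14, r^15, r^16, r^17, r^18, r^19}; {e, r^2, r^4, r^6, r^8, r^10, r^12, r^14, r^16, r^18, s, r^2s, r^4s, r^6s, r^8s, r^10s, r^12s, r^14s, r^16s, r^18s}; {e, r^2, r^4, r^6, r^8, r^10, r^12, r^14, r^16, r^18, rs, r^3s, r^5s, r^7s, r^9s, r^11s, r^13s, r^15s, r^17s, r^19s}.
So G has 3 subgroups of order 20.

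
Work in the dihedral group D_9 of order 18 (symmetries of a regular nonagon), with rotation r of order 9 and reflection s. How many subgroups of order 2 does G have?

|G| = 18 and 2 | 18, so subgroups of order 2 are possible by Lagrange.
The subgroups of order 2 are: {e, r^2s}; {e, r^3s}; {e, r^4s}; {e, r^5s}; … (9 in all).
So G has 9 subgroups of order 2.

9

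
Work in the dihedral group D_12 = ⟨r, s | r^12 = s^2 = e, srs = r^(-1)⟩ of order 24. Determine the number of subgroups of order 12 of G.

3

|G| = 24 and 12 | 24, so subgroups of order 12 are possible by Lagrange.
The subgroups of order 12 are: {e, r, r^2, r^3, r^4, r^5, r^6, r^7, r^8, r^9, r^10, r^11}; {e, r^2, r^4, r^6, r^8, r^10, s, r^2s, r^4s, r^6s, r^8s, r^10s}; {e, r^2, r^4, r^6, r^8, r^10, rs, r^3s, r^5s, r^7s, r^9s, r^11s}.
So G has 3 subgroups of order 12.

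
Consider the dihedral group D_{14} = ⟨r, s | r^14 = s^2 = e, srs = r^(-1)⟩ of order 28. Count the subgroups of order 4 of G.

|G| = 28 and 4 | 28, so subgroups of order 4 are possible by Lagrange.
The subgroups of order 4 are: {e, r^7, r^3s, r^10s}; {e, r^7, r^4s, r^11s}; {e, r^7, r^5s, r^12s}; {e, r^7, r^6s, r^13s}; … (7 in all).
So G has 7 subgroups of order 4.

7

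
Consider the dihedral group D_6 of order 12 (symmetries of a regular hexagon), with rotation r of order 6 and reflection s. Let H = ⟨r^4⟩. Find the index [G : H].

4

|⟨r^4⟩| = 3 and |G| = 12.
By Lagrange, [G : H] = |G|/|H| = 12/3 = 4.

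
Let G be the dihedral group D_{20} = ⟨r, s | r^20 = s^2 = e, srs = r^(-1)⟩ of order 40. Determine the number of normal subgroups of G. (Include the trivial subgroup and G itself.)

G has 48 subgroups. Checking conjugation-invariance by order — order 1: 1/1 normal; order 2: 1/21 normal; order 4: 1/11 normal; order 5: 1/1 normal; order 8: 0/5 normal; order 10: 1/5 normal; order 20: 3/3 normal; order 40: 1/1 normal.
Total normal subgroups: 9.

9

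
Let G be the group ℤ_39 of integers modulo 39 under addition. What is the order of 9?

13

In ℤ_39, the order of an element a is n/gcd(a, n).
gcd(9, 39) = 3, so |⟨9⟩| = 39/3 = 13.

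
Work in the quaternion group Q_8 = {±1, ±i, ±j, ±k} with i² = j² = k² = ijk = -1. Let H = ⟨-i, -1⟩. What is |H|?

|⟨-i⟩| = 4 and |⟨-1⟩| = 2, so |H| is a multiple of lcm(4, 2) = 4 and divides |G| = 8.
Closing under the operation: H = {1, -1, i, -i}, so |H| = 4.

4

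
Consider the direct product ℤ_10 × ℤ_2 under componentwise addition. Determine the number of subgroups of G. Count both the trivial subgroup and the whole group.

10

|G| = 20, so by Lagrange every subgroup order divides 20. Divisors: 1, 2, 4, 5, 10, 20.
Subgroups by order — order 1: 1; order 2: 3; order 4: 1; order 5: 1; order 10: 3; order 20: 1.
Total: 1 + 3 + 1 + 1 + 3 + 1 = 10.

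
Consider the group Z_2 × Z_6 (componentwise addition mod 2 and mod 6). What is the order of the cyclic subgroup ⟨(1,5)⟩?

6

The order of (1,5) in Z_2 × Z_6 is lcm(ord(1) in Z_2, ord(5) in Z_6).
ord(1) = 2 and ord(5) = 6, so |⟨(1,5)⟩| = lcm(2, 6) = 6.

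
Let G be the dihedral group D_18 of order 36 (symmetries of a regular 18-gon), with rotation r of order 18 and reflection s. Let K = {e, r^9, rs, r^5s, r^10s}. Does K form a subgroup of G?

|K| = 5 does not divide |G| = 36, so by Lagrange K is not a subgroup.

No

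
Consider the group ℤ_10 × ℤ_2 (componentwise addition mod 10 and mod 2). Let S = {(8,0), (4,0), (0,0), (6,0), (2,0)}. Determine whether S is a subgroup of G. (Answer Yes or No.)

|S| = 5 divides |G| = 20, consistent with Lagrange.
S contains the identity, every element's inverse is in S, and S is closed under +: it is a subgroup.
In fact S = ⟨(4,0)⟩.

Yes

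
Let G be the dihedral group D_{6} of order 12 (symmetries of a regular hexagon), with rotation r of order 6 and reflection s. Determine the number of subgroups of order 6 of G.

3

|G| = 12 and 6 | 12, so subgroups of order 6 are possible by Lagrange.
The subgroups of order 6 are: {e, r, r^2, r^3, r^4, r^5}; {e, r^2, r^4, s, r^2s, r^4s}; {e, r^2, r^4, rs, r^3s, r^5s}.
So G has 3 subgroups of order 6.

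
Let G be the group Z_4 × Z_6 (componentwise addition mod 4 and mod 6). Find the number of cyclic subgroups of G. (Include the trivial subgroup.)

Group the elements of G by the cyclic subgroup they generate; each cyclic subgroup of order d accounts for φ(d) elements.
Cyclic subgroups by order — order 1: 1; order 2: 3; order 3: 1; order 4: 2; order 6: 3; order 12: 2.
Total: 12.

12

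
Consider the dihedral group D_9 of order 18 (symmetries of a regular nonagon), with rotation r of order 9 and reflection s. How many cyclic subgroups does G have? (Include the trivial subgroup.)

A cyclic subgroup of order d is generated by each of its φ(d) elements of order d, so the cyclic subgroups of order d number (#elements of order d)/φ(d).
Cyclic subgroups by order — order 1: 1; order 2: 9; order 3: 1; order 9: 1.
Total: 12.

12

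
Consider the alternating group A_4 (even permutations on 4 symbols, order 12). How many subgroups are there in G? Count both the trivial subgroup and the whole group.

|G| = 12, so by Lagrange every subgroup order divides 12. Divisors: 1, 2, 3, 4, 6, 12.
Subgroups by order — order 1: 1; order 2: 3; order 3: 4; order 4: 1; order 6: 0; order 12: 1.
Total: 1 + 3 + 4 + 1 + 0 + 1 = 10.

10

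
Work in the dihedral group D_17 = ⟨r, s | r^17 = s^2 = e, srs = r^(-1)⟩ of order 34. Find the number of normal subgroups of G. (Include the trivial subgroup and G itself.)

3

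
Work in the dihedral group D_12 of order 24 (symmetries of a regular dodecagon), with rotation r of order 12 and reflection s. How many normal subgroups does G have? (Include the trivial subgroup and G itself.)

G has 34 subgroups. Checking conjugation-invariance by order — order 1: 1/1 normal; order 2: 1/13 normal; order 3: 1/1 normal; order 4: 1/7 normal; order 6: 1/5 normal; order 8: 0/3 normal; order 12: 3/3 normal; order 24: 1/1 normal.
Total normal subgroups: 9.

9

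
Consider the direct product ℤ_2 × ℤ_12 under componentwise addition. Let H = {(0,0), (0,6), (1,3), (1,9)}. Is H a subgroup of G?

Yes

|H| = 4 divides |G| = 24, consistent with Lagrange.
H contains the identity, every element's inverse is in H, and H is closed under +: it is a subgroup.
In fact H = ⟨(1,9)⟩.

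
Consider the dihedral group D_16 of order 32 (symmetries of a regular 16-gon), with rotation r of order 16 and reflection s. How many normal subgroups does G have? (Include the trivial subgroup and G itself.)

8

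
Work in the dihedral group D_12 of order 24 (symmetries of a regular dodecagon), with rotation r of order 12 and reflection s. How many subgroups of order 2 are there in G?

13

|G| = 24 and 2 | 24, so subgroups of order 2 are possible by Lagrange.
The subgroups of order 2 are: {e, r^10s}; {e, r^11s}; {e, r^2s}; {e, r^3s}; … (13 in all).
So G has 13 subgroups of order 2.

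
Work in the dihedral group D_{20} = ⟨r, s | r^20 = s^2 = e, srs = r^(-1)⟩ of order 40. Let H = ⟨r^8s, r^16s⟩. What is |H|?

10

|⟨r^8s⟩| = 2 and |⟨r^16s⟩| = 2, so |H| is a multiple of lcm(2, 2) = 2 and divides |G| = 40.
Closing under the operation: H = {e, r^4, r^8, r^12, r^16, s, r^4s, r^8s, r^12s, r^16s}, so |H| = 10.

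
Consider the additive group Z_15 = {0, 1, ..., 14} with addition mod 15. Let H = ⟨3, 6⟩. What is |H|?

5

|⟨3⟩| = 5 and |⟨6⟩| = 5, so |H| is a multiple of lcm(5, 5) = 5 and divides |G| = 15.
Closing under the operation: H = {0, 3, 6, 9, 12}, so |H| = 5.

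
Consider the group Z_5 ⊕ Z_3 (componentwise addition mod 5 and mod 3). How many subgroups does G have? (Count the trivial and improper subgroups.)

|G| = 15, so by Lagrange every subgroup order divides 15. Divisors: 1, 3, 5, 15.
Subgroups by order — order 1: 1; order 3: 1; order 5: 1; order 15: 1.
Total: 1 + 1 + 1 + 1 = 4.

4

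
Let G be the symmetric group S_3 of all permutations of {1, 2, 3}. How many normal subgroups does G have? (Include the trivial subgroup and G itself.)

G has 6 subgroups. Checking conjugation-invariance by order — order 1: 1/1 normal; order 2: 0/3 normal; order 3: 1/1 normal; order 6: 1/1 normal.
Total normal subgroups: 3.

3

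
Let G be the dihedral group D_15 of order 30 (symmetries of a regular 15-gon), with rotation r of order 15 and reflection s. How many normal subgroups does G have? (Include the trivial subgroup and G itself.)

5

G has 28 subgroups. Checking conjugation-invariance by order — order 1: 1/1 normal; order 2: 0/15 normal; order 3: 1/1 normal; order 5: 1/1 normal; order 6: 0/5 normal; order 10: 0/3 normal; order 15: 1/1 normal; order 30: 1/1 normal.
Total normal subgroups: 5.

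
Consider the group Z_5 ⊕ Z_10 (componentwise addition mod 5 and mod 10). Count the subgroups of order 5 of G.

|G| = 50 and 5 | 50, so subgroups of order 5 are possible by Lagrange.
The subgroups of order 5 are: {(0,0), (0,2), (0,4), (0,6), (0,8)}; {(0,0), (1,0), (2,0), (3,0), (4,0)}; {(0,0), (1,2), (2,4), (3,6), (4,8)}; {(0,0), (1,4), (2,8), (3,2), (4,6)}; … (6 in all).
So G has 6 subgroups of order 5.

6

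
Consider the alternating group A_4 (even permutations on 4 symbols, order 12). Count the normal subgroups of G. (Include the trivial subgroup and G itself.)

G has 10 subgroups. Checking conjugation-invariance by order — order 1: 1/1 normal; order 2: 0/3 normal; order 3: 0/4 normal; order 4: 1/1 normal; order 12: 1/1 normal.
Total normal subgroups: 3.

3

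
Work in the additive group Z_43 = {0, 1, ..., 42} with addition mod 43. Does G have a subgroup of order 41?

No

41 does not divide |G| = 43, so by Lagrange no subgroup of order 41 exists.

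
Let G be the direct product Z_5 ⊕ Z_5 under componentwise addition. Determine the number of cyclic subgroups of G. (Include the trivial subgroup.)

Group the elements of G by the cyclic subgroup they generate; each cyclic subgroup of order d accounts for φ(d) elements.
Cyclic subgroups by order — order 1: 1; order 5: 6.
Total: 7.

7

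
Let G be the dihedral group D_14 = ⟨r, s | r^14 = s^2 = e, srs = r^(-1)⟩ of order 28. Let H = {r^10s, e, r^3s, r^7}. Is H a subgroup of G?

|H| = 4 divides |G| = 28, consistent with Lagrange.
H contains the identity, every element's inverse is in H, and H is closed under ·: it is a subgroup.

Yes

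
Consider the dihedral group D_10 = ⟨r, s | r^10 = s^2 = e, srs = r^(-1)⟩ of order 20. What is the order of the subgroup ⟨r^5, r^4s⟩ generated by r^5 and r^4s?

4

|⟨r^5⟩| = 2 and |⟨r^4s⟩| = 2, so |H| is a multiple of lcm(2, 2) = 2 and divides |G| = 20.
Closing under the operation: H = {e, r^5, r^4s, r^9s}, so |H| = 4.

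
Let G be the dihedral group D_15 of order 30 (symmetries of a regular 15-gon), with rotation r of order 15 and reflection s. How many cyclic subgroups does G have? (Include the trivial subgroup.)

Each element a generates a cyclic subgroup ⟨a⟩; distinct elements may generate the same one (a cyclic group of order d has φ(d) generators).
Cyclic subgroups by order — order 1: 1; order 2: 15; order 3: 1; order 5: 1; order 15: 1.
Total: 19.

19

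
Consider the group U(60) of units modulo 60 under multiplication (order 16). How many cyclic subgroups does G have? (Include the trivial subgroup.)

12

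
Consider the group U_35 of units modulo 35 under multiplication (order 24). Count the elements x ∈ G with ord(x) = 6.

The elements of order 6 are: 4, 9, 19, 24, 26, 31.
That's 6.

6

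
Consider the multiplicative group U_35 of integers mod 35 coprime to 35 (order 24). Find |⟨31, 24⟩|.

|⟨31⟩| = 6 and |⟨24⟩| = 6, so |H| is a multiple of lcm(6, 6) = 6 and divides |G| = 24.
Closing under the operation: H = {1, 4, 6, 9, 11, 16, 19, 24, 26, 29, 31, 34}, so |H| = 12.

12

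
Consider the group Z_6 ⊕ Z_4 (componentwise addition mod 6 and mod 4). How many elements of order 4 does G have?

An element (a,b) has order lcm(ord(a), ord(b)); count pairs with lcm equal to 4.
Enumerating gives 4 such elements.

4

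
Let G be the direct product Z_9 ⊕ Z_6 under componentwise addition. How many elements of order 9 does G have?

18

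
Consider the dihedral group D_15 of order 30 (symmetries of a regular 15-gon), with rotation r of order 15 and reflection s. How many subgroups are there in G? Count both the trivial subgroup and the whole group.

|G| = 30, so by Lagrange every subgroup order divides 30. Divisors: 1, 2, 3, 5, 6, 10, 15, 30.
Subgroups by order — order 1: 1; order 2: 15; order 3: 1; order 5: 1; order 6: 5; order 10: 3; order 15: 1; order 30: 1.
Total: 1 + 15 + 1 + 1 + 5 + 3 + 1 + 1 = 28.

28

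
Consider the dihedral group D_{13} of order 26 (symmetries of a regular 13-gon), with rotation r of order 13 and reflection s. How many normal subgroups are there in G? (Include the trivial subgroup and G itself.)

3

G has 16 subgroups. Checking conjugation-invariance by order — order 1: 1/1 normal; order 2: 0/13 normal; order 13: 1/1 normal; order 26: 1/1 normal.
Total normal subgroups: 3.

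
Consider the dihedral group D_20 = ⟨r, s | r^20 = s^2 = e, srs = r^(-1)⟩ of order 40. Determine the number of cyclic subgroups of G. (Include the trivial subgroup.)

Group the elements of G by the cyclic subgroup they generate; each cyclic subgroup of order d accounts for φ(d) elements.
Cyclic subgroups by order — order 1: 1; order 2: 21; order 4: 1; order 5: 1; order 10: 1; order 20: 1.
Total: 26.

26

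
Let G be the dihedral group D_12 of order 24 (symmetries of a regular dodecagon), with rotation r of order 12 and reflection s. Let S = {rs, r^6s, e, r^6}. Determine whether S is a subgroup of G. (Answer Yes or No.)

No

Closure fails: r^6s · rs = r^5 ∉ S. So S is not a subgroup.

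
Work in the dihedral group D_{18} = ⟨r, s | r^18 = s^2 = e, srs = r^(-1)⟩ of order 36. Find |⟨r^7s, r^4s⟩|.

|⟨r^7s⟩| = 2 and |⟨r^4s⟩| = 2, so |H| is a multiple of lcm(2, 2) = 2 and divides |G| = 36.
Closing under the operation: H = {e, r^3, r^6, r^9, r^12, r^15, rs, r^4s, r^7s, r^10s, r^13s, r^16s}, so |H| = 12.

12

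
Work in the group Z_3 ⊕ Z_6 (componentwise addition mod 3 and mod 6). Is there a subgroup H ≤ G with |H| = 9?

9 | 18. A subgroup of order 9 is {(0,0), (0,2), (0,4), (1,0), (1,2), (1,4), (2,0), (2,2), (2,4)}.

Yes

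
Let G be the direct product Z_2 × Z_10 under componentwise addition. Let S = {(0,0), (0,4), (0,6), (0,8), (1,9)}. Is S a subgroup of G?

No

(0,8) ∈ S but its inverse (0,2) ∉ S, so S is not a subgroup.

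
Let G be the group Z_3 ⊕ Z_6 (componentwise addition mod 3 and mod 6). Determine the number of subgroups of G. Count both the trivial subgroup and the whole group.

|G| = 18, so by Lagrange every subgroup order divides 18. Divisors: 1, 2, 3, 6, 9, 18.
Subgroups by order — order 1: 1; order 2: 1; order 3: 4; order 6: 4; order 9: 1; order 18: 1.
Total: 1 + 1 + 4 + 4 + 1 + 1 = 12.

12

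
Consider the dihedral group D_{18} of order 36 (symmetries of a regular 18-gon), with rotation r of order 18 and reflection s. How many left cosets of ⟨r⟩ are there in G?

2

|⟨r⟩| = 18 and |G| = 36.
By Lagrange, [G : H] = |G|/|H| = 36/18 = 2.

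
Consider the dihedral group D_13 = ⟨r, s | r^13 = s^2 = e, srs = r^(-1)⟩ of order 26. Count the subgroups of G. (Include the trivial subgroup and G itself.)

|G| = 26, so by Lagrange every subgroup order divides 26. Divisors: 1, 2, 13, 26.
Subgroups by order — order 1: 1; order 2: 13; order 13: 1; order 26: 1.
Total: 1 + 13 + 1 + 1 = 16.

16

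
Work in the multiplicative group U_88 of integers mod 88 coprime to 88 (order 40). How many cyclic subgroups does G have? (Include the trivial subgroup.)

16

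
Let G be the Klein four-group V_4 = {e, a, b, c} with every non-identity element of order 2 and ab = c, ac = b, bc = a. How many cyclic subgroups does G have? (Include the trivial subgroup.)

Group the elements of G by the cyclic subgroup they generate; each cyclic subgroup of order d accounts for φ(d) elements.
Cyclic subgroups by order — order 1: 1; order 2: 3.
Total: 4.

4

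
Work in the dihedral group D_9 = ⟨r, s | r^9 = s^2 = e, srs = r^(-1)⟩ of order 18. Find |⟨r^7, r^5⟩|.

9

|⟨r^7⟩| = 9 and |⟨r^5⟩| = 9, so |H| is a multiple of lcm(9, 9) = 9 and divides |G| = 18.
Closing under the operation: H = {e, r, r^2, r^3, r^4, r^5, r^6, r^7, r^8}, so |H| = 9.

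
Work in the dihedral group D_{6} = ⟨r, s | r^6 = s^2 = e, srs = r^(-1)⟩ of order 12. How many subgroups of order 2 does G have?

|G| = 12 and 2 | 12, so subgroups of order 2 are possible by Lagrange.
The subgroups of order 2 are: {e, r^2s}; {e, r^3}; {e, r^3s}; {e, r^4s}; … (7 in all).
So G has 7 subgroups of order 2.

7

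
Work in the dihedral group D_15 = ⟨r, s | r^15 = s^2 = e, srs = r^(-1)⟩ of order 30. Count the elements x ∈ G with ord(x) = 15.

The elements of order 15 are: r, r^2, r^4, r^7, r^8, r^11, r^13, r^14.
That's 8.

8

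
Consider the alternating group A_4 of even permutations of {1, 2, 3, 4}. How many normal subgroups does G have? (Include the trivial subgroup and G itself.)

G has 10 subgroups. Checking conjugation-invariance by order — order 1: 1/1 normal; order 2: 0/3 normal; order 3: 0/4 normal; order 4: 1/1 normal; order 12: 1/1 normal.
Total normal subgroups: 3.

3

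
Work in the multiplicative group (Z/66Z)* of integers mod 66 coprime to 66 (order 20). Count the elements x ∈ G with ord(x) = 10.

Enumerating element orders in G gives 12 elements of order 10.

12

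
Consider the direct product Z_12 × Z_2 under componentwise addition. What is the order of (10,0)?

The order of (10,0) in Z_12 × Z_2 is lcm(ord(10) in Z_12, ord(0) in Z_2).
ord(10) = 6 and ord(0) = 1, so |⟨(10,0)⟩| = lcm(6, 1) = 6.

6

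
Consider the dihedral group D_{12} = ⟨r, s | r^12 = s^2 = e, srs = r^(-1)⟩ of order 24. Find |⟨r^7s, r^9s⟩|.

|⟨r^7s⟩| = 2 and |⟨r^9s⟩| = 2, so |H| is a multiple of lcm(2, 2) = 2 and divides |G| = 24.
Closing under the operation: H = {e, r^2, r^4, r^6, r^8, r^10, rs, r^3s, r^5s, r^7s, r^9s, r^11s}, so |H| = 12.

12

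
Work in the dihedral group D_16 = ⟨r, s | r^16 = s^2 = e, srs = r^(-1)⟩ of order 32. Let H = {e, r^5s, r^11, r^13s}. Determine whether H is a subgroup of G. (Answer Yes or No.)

r^11 ∈ H but its inverse r^5 ∉ H, so H is not a subgroup.

No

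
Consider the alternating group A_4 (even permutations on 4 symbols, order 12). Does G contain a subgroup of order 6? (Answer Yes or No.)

No

6 | 12, so Lagrange does not rule it out; but checking all subgroups of G, none has order 6.
(A_4 is the standard example that the converse of Lagrange fails.)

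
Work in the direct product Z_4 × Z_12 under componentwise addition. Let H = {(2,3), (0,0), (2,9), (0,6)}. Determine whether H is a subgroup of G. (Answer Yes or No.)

Yes

|H| = 4 divides |G| = 48, consistent with Lagrange.
H contains the identity, every element's inverse is in H, and H is closed under +: it is a subgroup.
In fact H = ⟨(2,3)⟩.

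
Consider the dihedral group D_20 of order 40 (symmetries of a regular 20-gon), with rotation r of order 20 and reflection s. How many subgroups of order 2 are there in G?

|G| = 40 and 2 | 40, so subgroups of order 2 are possible by Lagrange.
The subgroups of order 2 are: {e, r^10}; {e, r^10s}; {e, r^11s}; {e, r^12s}; … (21 in all).
So G has 21 subgroups of order 2.

21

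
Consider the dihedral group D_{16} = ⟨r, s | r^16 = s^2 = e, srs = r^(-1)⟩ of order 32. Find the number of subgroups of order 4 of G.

9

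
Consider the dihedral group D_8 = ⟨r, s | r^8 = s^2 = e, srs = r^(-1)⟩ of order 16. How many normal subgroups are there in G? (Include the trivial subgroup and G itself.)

7

G has 19 subgroups. Checking conjugation-invariance by order — order 1: 1/1 normal; order 2: 1/9 normal; order 4: 1/5 normal; order 8: 3/3 normal; order 16: 1/1 normal.
Total normal subgroups: 7.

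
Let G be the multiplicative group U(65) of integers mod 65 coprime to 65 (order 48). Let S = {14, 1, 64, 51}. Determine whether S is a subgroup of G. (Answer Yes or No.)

|S| = 4 divides |G| = 48, consistent with Lagrange.
S contains the identity, every element's inverse is in S, and S is closed under ·: it is a subgroup.

Yes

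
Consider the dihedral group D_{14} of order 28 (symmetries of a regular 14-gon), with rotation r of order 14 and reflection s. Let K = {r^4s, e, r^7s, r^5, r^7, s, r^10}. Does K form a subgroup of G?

r^10 ∈ K but its inverse r^4 ∉ K, so K is not a subgroup.

No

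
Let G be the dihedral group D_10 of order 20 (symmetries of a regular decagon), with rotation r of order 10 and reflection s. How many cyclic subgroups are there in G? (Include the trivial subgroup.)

A cyclic subgroup of order d is generated by each of its φ(d) elements of order d, so the cyclic subgroups of order d number (#elements of order d)/φ(d).
Cyclic subgroups by order — order 1: 1; order 2: 11; order 5: 1; order 10: 1.
Total: 14.

14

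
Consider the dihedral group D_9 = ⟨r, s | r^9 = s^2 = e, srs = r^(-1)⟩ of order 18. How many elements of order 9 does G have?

The elements of order 9 are: r, r^2, r^4, r^5, r^7, r^8.
That's 6.

6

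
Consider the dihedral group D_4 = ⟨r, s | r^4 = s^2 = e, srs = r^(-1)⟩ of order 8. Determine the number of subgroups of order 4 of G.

|G| = 8 and 4 | 8, so subgroups of order 4 are possible by Lagrange.
The subgroups of order 4 are: {e, r, r^2, r^3}; {e, r^2, s, r^2s}; {e, r^2, rs, r^3s}.
So G has 3 subgroups of order 4.

3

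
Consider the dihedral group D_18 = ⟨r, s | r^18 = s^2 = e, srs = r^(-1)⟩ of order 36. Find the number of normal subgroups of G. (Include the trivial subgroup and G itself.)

G has 45 subgroups. Checking conjugation-invariance by order — order 1: 1/1 normal; order 2: 1/19 normal; order 3: 1/1 normal; order 4: 0/9 normal; order 6: 1/7 normal; order 9: 1/1 normal; order 12: 0/3 normal; order 18: 3/3 normal; order 36: 1/1 normal.
Total normal subgroups: 9.

9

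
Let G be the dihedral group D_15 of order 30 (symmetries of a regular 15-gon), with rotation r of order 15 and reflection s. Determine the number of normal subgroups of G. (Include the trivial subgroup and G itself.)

5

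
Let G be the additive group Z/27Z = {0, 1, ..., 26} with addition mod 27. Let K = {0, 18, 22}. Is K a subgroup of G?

18 ∈ K but its inverse 9 ∉ K, so K is not a subgroup.

No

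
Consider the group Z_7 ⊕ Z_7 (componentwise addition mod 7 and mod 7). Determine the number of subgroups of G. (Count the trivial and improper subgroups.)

10

|G| = 49, so by Lagrange every subgroup order divides 49. Divisors: 1, 7, 49.
Subgroups by order — order 1: 1; order 7: 8; order 49: 1.
Total: 1 + 8 + 1 = 10.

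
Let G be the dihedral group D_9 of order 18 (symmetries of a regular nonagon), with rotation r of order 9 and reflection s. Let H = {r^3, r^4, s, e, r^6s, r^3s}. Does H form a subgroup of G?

r^4 ∈ H but its inverse r^5 ∉ H, so H is not a subgroup.

No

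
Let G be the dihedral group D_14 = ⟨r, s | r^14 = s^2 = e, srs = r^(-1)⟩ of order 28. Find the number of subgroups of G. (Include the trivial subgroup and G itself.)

28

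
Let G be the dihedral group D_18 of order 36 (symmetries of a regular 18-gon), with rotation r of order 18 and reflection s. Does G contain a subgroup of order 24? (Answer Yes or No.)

No

24 does not divide |G| = 36, so by Lagrange no subgroup of order 24 exists.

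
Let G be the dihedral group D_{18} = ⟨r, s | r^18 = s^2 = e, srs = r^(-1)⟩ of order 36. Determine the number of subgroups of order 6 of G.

|G| = 36 and 6 | 36, so subgroups of order 6 are possible by Lagrange.
The subgroups of order 6 are: {e, r^6, r^12, r^4s, r^10s, r^16s}; {e, r^6, r^12, r^5s, r^11s, r^17s}; {e, r^6, r^12, s, r^6s, r^12s}; {e, r^6, r^12, rs, r^7s, r^13s}; … (7 in all).
So G has 7 subgroups of order 6.

7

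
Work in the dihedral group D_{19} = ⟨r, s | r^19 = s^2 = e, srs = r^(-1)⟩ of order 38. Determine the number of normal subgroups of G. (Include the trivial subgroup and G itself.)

3

G has 22 subgroups. Checking conjugation-invariance by order — order 1: 1/1 normal; order 2: 0/19 normal; order 19: 1/1 normal; order 38: 1/1 normal.
Total normal subgroups: 3.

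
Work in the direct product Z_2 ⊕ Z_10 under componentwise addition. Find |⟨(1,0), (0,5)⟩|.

|⟨(1,0)⟩| = 2 and |⟨(0,5)⟩| = 2, so |H| is a multiple of lcm(2, 2) = 2 and divides |G| = 20.
Closing under the operation: H = {(0,0), (0,5), (1,0), (1,5)}, so |H| = 4.

4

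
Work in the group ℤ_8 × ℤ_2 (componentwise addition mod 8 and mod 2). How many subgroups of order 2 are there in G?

|G| = 16 and 2 | 16, so subgroups of order 2 are possible by Lagrange.
The subgroups of order 2 are: {(0,0), (0,1)}; {(0,0), (4,0)}; {(0,0), (4,1)}.
So G has 3 subgroups of order 2.

3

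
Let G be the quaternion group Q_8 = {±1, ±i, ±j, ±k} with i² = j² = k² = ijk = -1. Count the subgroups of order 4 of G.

|G| = 8 and 4 | 8, so subgroups of order 4 are possible by Lagrange.
The subgroups of order 4 are: {1, -1, i, -i}; {1, -1, j, -j}; {1, -1, k, -k}.
So G has 3 subgroups of order 4.

3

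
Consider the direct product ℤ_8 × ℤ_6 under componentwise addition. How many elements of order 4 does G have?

An element (a,b) has order lcm(ord(a), ord(b)); count pairs with lcm equal to 4.
Enumerating gives 4 such elements.

4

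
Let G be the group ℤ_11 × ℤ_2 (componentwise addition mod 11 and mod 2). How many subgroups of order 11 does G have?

|G| = 22 and 11 | 22, so subgroups of order 11 are possible by Lagrange.
The subgroups of order 11 are: {(0,0), (1,0), (2,0), (3,0), (4,0), (5,0), (6,0), (7,0), (8,0), (9,0), (10,0)}.
So G has 1 subgroup of order 11.

1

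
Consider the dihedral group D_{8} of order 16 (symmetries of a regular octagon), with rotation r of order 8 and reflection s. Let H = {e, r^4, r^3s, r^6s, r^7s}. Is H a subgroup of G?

|H| = 5 does not divide |G| = 16, so by Lagrange H is not a subgroup.

No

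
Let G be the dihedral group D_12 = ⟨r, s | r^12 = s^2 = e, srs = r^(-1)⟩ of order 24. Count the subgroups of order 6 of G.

|G| = 24 and 6 | 24, so subgroups of order 6 are possible by Lagrange.
The subgroups of order 6 are: {e, r^2, r^4, r^6, r^8, r^10}; {e, r^4, r^8, r^2s, r^6s, r^10s}; {e, r^4, r^8, r^3s, r^7s, r^11s}; {e, r^4, r^8, s, r^4s, r^8s}; … (5 in all).
So G has 5 subgroups of order 6.

5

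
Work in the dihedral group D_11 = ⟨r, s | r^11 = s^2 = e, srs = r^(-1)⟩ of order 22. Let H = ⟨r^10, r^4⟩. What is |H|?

11

|⟨r^10⟩| = 11 and |⟨r^4⟩| = 11, so |H| is a multiple of lcm(11, 11) = 11 and divides |G| = 22.
Closing under the operation: H = {e, r, r^2, r^3, r^4, r^5, r^6, r^7, r^8, r^9, r^10}, so |H| = 11.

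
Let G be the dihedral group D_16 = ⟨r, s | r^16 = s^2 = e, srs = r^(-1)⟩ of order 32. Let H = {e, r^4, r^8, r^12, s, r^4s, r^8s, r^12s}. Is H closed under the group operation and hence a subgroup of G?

Yes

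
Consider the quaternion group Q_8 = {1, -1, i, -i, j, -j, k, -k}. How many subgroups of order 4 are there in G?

|G| = 8 and 4 | 8, so subgroups of order 4 are possible by Lagrange.
The subgroups of order 4 are: {1, -1, i, -i}; {1, -1, j, -j}; {1, -1, k, -k}.
So G has 3 subgroups of order 4.

3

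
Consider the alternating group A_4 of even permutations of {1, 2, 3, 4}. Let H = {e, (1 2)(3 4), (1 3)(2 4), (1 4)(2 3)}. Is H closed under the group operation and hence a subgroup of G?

Yes

|H| = 4 divides |G| = 12, consistent with Lagrange.
H contains the identity, every element's inverse is in H, and H is closed under ∘: it is a subgroup.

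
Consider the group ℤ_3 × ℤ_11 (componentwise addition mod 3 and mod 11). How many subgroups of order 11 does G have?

1

|G| = 33 and 11 | 33, so subgroups of order 11 are possible by Lagrange.
The subgroups of order 11 are: {(0,0), (0,1), (0,2), (0,3), (0,4), (0,5), (0,6), (0,7), (0,8), (0,9), (0,10)}.
So G has 1 subgroup of order 11.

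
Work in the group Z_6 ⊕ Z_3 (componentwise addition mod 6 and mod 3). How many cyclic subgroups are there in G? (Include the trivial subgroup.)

10

Each element a generates a cyclic subgroup ⟨a⟩; distinct elements may generate the same one (a cyclic group of order d has φ(d) generators).
Cyclic subgroups by order — order 1: 1; order 2: 1; order 3: 4; order 6: 4.
Total: 10.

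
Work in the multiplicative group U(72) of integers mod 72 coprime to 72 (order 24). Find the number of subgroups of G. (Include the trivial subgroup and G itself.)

|G| = 24, so by Lagrange every subgroup order divides 24. Divisors: 1, 2, 3, 4, 6, 8, 12, 24.
Subgroups by order — order 1: 1; order 2: 7; order 3: 1; order 4: 7; order 6: 7; order 8: 1; order 12: 7; order 24: 1.
Total: 1 + 7 + 1 + 7 + 7 + 1 + 7 + 1 = 32.

32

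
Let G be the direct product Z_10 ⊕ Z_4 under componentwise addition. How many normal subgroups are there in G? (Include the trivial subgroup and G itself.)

16

G is abelian, so every subgroup is normal.
G has 16 subgroups in total, hence 16 normal subgroups.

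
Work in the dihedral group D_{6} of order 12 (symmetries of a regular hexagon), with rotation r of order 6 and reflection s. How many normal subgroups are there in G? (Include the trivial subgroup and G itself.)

G has 16 subgroups. Checking conjugation-invariance by order — order 1: 1/1 normal; order 2: 1/7 normal; order 3: 1/1 normal; order 4: 0/3 normal; order 6: 3/3 normal; order 12: 1/1 normal.
Total normal subgroups: 7.

7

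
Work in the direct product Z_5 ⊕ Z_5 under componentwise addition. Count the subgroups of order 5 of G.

|G| = 25 and 5 | 25, so subgroups of order 5 are possible by Lagrange.
The subgroups of order 5 are: {(0,0), (0,1), (0,2), (0,3), (0,4)}; {(0,0), (1,0), (2,0), (3,0), (4,0)}; {(0,0), (1,1), (2,2), (3,3), (4,4)}; {(0,0), (1,2), (2,4), (3,1), (4,3)}; … (6 in all).
So G has 6 subgroups of order 5.

6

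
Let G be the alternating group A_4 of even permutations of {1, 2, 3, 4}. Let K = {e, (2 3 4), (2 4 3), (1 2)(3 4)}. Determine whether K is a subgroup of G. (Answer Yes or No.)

Closure fails: (2 4 3) ∘ (1 2)(3 4) = (1 4 2) ∉ K. So K is not a subgroup.

No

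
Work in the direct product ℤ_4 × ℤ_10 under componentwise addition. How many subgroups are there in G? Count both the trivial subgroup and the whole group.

|G| = 40, so by Lagrange every subgroup order divides 40. Divisors: 1, 2, 4, 5, 8, 10, 20, 40.
Subgroups by order — order 1: 1; order 2: 3; order 4: 3; order 5: 1; order 8: 1; order 10: 3; order 20: 3; order 40: 1.
Total: 1 + 3 + 3 + 1 + 1 + 3 + 3 + 1 = 16.

16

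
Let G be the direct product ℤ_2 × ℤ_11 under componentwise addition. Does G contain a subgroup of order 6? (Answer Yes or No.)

6 does not divide |G| = 22, so by Lagrange no subgroup of order 6 exists.

No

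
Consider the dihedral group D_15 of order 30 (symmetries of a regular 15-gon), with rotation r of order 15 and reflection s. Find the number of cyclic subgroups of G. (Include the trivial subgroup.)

19

Each element a generates a cyclic subgroup ⟨a⟩; distinct elements may generate the same one (a cyclic group of order d has φ(d) generators).
Cyclic subgroups by order — order 1: 1; order 2: 15; order 3: 1; order 5: 1; order 15: 1.
Total: 19.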